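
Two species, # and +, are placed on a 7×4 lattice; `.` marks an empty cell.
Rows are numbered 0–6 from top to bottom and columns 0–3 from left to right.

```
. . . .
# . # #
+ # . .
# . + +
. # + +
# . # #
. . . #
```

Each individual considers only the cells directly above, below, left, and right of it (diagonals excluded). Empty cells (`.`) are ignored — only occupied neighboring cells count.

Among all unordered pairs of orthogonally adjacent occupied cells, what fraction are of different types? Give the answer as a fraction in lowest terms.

Scan each occupied cell's neighbors to the right and below so each pair is counted once.
From row 1: 1 unlike of 2 pairs (running 1/2).
From row 2: 2 unlike of 2 pairs (running 3/4).
From row 3: 0 unlike of 3 pairs (running 3/7).
From row 4: 3 unlike of 4 pairs (running 6/11).
From row 5: 0 unlike of 2 pairs (running 6/13).
Total adjacent occupied pairs: 13; unlike-type pairs: 6.
6/13 is already in lowest terms.

6/13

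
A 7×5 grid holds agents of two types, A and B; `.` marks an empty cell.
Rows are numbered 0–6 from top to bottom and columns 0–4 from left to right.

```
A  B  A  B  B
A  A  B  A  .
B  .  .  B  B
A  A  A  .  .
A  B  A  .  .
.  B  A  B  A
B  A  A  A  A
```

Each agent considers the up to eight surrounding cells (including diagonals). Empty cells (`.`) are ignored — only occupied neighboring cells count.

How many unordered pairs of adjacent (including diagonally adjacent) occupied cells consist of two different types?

35

Scan each occupied cell's neighbors to the right and below (and the two forward diagonals) so each pair is counted once.
Row 0: A(0,0)–B(0,1)≠ A(0,0)–A(1,0)= A(0,0)–A(1,1)= B(0,1)–A(0,2)≠ B(0,1)–A(1,1)≠ B(0,1)–B(1,2)= B(0,1)–A(1,0)≠ A(0,2)–B(0,3)≠ A(0,2)–B(1,2)≠ A(0,2)–A(1,3)= A(0,2)–A(1,1)= B(0,3)–B(0,4)= B(0,3)–A(1,3)≠ B(0,3)–B(1,2)= B(0,4)–A(1,3)≠  → 8/15 unlike.
Row 1: A(1,0)–A(1,1)= A(1,0)–B(2,0)≠ A(1,1)–B(1,2)≠ A(1,1)–B(2,0)≠ B(1,2)–A(1,3)≠ B(1,2)–B(2,3)= A(1,3)–B(2,3)≠ A(1,3)–B(2,4)≠  → 6/8 unlike.
Row 2: B(2,0)–A(3,0)≠ B(2,0)–A(3,1)≠ B(2,3)–B(2,4)= B(2,3)–A(3,2)≠  → 3/4 unlike.
Row 3: A(3,0)–A(3,1)= A(3,0)–A(4,0)= A(3,0)–B(4,1)≠ A(3,1)–A(3,2)= A(3,1)–B(4,1)≠ A(3,1)–A(4,2)= A(3,1)–A(4,0)= A(3,2)–A(4,2)= A(3,2)–B(4,1)≠  → 3/9 unlike.
Row 4: A(4,0)–B(4,1)≠ A(4,0)–B(5,1)≠ B(4,1)–A(4,2)≠ B(4,1)–B(5,1)= B(4,1)–A(5,2)≠ A(4,2)–A(5,2)= A(4,2)–B(5,3)≠ A(4,2)–B(5,1)≠  → 6/8 unlike.
Row 5: B(5,1)–A(5,2)≠ B(5,1)–A(6,1)≠ B(5,1)–A(6,2)≠ B(5,1)–B(6,0)= A(5,2)–B(5,3)≠ A(5,2)–A(6,2)= A(5,2)–A(6,3)= A(5,2)–A(6,1)= B(5,3)–A(5,4)≠ B(5,3)–A(6,3)≠ B(5,3)–A(6,4)≠ B(5,3)–A(6,2)≠ A(5,4)–A(6,4)= A(5,4)–A(6,3)=  → 8/14 unlike.
Row 6: B(6,0)–A(6,1)≠ A(6,1)–A(6,2)= A(6,2)–A(6,3)= A(6,3)–A(6,4)=  → 1/4 unlike.
Total adjacent occupied pairs: 62; unlike-type pairs: 35.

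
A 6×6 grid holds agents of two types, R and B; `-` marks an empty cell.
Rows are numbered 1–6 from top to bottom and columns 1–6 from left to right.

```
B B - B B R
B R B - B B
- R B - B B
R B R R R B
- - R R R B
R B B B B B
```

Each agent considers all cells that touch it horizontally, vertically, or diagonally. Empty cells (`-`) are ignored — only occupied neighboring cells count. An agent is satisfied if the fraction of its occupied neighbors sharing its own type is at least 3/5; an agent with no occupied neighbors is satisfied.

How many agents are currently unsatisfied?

14

(1,1)B 2/3 satisfied
(1,2)B 3/4 satisfied
(1,4)B 3/3 satisfied
(1,5)B 3/4 satisfied
(1,6)R 0/3 not
(2,1)B 2/4 not
(2,2)R 1/6 not
(2,3)B 3/5 satisfied
(2,5)B 5/6 satisfied
(2,6)B 4/5 satisfied
(3,2)R 3/7 not
(3,3)B 2/6 not
(3,5)B 4/6 satisfied
(3,6)B 4/5 satisfied
(4,1)R 1/2 not
(4,2)B 1/5 not
(4,3)R 4/6 satisfied
(4,4)R 5/7 satisfied
(4,5)R 3/7 not
(4,6)B 3/5 satisfied
(5,3)R 3/7 not
(5,4)R 5/8 satisfied
(5,5)R 3/8 not
(5,6)B 3/5 satisfied
(6,1)R 0/1 not
(6,2)B 1/3 not
(6,3)B 2/4 not
(6,4)B 2/5 not
(6,5)B 3/5 satisfied
(6,6)B 2/3 satisfied
Unsatisfied: (1,6), (2,1), (2,2), (3,2), (3,3), (4,1), (4,2), (4,5), (5,3), (5,5), (6,1), (6,2), (6,3), (6,4) — 14 in total.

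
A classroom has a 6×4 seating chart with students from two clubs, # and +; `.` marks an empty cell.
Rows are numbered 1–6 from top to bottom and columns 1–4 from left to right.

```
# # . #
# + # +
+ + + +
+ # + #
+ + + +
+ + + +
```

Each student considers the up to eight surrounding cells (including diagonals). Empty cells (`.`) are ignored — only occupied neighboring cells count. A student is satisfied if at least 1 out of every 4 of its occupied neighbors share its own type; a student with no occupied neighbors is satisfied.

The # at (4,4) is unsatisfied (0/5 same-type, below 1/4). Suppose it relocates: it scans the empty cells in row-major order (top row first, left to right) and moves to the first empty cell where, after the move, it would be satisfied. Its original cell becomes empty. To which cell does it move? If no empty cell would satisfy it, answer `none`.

Vacating (4,4). Empty cells in order:
  (1,3): 3/5 same-type → satisfied — stop here.

(1,3)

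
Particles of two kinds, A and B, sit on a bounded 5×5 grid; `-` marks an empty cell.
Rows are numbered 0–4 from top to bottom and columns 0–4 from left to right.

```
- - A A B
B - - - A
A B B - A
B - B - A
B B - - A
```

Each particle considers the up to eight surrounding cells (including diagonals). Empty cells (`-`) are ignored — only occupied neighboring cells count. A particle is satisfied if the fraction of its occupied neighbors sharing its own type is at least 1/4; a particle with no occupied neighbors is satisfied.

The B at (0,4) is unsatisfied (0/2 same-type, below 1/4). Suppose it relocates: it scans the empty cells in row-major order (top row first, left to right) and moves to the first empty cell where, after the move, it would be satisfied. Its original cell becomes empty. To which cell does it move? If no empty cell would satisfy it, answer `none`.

Vacating (0,4). Empty cells in order:
  (0,0): 1/1 same-type → satisfied — stop here.

(0,0)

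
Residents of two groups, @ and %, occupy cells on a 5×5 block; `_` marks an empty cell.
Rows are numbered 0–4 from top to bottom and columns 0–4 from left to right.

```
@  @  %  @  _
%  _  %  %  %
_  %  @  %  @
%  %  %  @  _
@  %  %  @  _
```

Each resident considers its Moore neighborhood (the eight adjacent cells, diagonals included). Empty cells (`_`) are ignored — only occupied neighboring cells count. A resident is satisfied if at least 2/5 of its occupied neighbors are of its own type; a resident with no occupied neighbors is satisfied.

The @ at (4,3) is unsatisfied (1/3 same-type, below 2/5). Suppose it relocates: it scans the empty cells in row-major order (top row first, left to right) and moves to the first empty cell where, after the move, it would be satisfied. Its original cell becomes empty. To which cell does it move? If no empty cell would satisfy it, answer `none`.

Vacating (4,3). Empty cells in order:
  (0,4): 1/3 same-type → still unsatisfied.
  (1,1): 3/7 same-type → satisfied — stop here.

(1,1)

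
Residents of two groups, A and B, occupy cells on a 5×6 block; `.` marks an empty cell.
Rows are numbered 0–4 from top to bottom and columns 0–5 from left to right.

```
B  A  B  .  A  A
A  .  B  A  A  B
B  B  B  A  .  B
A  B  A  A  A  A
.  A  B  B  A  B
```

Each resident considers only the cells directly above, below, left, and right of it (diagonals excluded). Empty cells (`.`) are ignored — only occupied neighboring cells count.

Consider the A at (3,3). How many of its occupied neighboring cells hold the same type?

Occupied neighbors of (3,3): (2,3)=A, (4,3)=B, (3,2)=A, (3,4)=A.
Same type (A): 3 of 4.

3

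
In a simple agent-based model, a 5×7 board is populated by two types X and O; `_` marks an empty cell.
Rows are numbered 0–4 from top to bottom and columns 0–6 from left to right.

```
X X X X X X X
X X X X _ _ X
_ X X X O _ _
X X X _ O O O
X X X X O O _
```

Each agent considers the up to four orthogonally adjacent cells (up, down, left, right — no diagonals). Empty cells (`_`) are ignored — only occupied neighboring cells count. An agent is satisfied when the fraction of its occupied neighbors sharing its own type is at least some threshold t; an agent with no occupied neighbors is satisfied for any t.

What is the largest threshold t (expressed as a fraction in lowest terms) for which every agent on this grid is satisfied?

1/2

(0,0)X 2/2
(0,1)X 3/3
(0,2)X 3/3
(0,3)X 3/3
(0,4)X 2/2
(0,5)X 2/2
(0,6)X 2/2
(1,0)X 2/2
(1,1)X 4/4
(1,2)X 4/4
(1,3)X 3/3
(1,6)X 1/1
(2,1)X 3/3
(2,2)X 4/4
(2,3)X 2/3
(2,4)O 1/2
(3,0)X 2/2
(3,1)X 4/4
(3,2)X 3/3
(3,4)O 3/3
(3,5)O 3/3
(3,6)O 1/1
(4,0)X 2/2
(4,1)X 3/3
(4,2)X 3/3
(4,3)X 1/2
(4,4)O 2/3
(4,5)O 2/2
The smallest same-type fraction is 1/2 at (2,4), which reduces to 1/2. Any threshold above that leaves this agent unsatisfied.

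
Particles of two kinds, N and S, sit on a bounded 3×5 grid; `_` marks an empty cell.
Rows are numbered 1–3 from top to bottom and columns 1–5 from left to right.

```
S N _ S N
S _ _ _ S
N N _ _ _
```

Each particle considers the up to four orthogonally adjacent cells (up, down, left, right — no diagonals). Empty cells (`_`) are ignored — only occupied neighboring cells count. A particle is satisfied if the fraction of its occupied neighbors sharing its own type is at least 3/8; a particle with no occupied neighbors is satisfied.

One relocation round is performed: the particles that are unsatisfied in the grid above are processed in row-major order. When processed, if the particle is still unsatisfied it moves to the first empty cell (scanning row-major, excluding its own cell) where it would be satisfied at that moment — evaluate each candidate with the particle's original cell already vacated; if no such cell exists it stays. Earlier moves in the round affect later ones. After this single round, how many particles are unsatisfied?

2

Initially unsatisfied (in order): (1,2), (1,4), (1,5), (2,5).
  (1,2) → (2,2).
  (1,4) → (1,2).
  (1,5) → (1,4).
  (2,5): now satisfied by earlier moves; stays.
Resulting grid:
S S _ N _
S N _ _ S
N N _ _ _
Unsatisfied now: (2,1), (2,2).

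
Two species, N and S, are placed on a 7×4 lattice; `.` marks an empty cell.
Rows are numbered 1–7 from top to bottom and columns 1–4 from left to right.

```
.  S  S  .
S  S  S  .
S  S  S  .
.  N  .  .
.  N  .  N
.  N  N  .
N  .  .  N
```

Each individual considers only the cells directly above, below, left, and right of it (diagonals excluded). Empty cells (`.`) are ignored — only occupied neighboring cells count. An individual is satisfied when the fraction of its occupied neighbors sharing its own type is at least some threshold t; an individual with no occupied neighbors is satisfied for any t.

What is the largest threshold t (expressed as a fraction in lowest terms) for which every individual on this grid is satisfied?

Row 1: (1,2)S 2/2 · (1,3)S 2/2
Row 2: (2,1)S 2/2 · (2,2)S 4/4 · (2,3)S 3/3
Row 3: (3,1)S 2/2 · (3,2)S 3/4 · (3,3)S 2/2
Row 4: (4,2)N 1/2
Row 5: (5,2)N 2/2 · (5,4)N — no occupied neighbors
Row 6: (6,2)N 2/2 · (6,3)N 1/1
Row 7: (7,1)N — no occupied neighbors · (7,4)N — no occupied neighbors
The smallest same-type fraction is 1/2 at (4,2), which reduces to 1/2. Any threshold above that leaves this individual unsatisfied.

1/2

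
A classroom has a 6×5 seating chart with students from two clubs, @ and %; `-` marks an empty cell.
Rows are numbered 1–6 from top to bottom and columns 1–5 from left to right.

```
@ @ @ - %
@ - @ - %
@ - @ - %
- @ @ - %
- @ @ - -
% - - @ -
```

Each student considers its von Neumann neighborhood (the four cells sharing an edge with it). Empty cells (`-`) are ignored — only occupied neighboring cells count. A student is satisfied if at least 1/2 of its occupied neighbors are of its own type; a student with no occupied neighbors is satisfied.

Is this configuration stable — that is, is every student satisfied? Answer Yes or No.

Yes

Row 1: (1,1)@ 2/2 satisfied · (1,2)@ 2/2 satisfied · (1,3)@ 2/2 satisfied · (1,5)% 1/1 satisfied
Row 2: (2,1)@ 2/2 satisfied · (2,3)@ 2/2 satisfied · (2,5)% 2/2 satisfied
Row 3: (3,1)@ 1/1 satisfied · (3,3)@ 2/2 satisfied · (3,5)% 2/2 satisfied
Row 4: (4,2)@ 2/2 satisfied · (4,3)@ 3/3 satisfied · (4,5)% 1/1 satisfied
Row 5: (5,2)@ 2/2 satisfied · (5,3)@ 2/2 satisfied
Row 6: (6,1)% 0/0 satisfied · (6,4)@ 0/0 satisfied
All meet the threshold, so the configuration is stable.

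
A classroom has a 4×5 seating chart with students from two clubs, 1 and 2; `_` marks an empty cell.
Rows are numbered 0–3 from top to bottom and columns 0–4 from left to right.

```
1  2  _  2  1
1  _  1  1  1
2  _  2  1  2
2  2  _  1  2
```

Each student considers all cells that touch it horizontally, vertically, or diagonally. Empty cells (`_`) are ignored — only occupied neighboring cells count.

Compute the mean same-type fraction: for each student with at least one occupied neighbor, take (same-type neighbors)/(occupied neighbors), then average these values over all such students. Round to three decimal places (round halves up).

(0,0)1 1/2
(0,1)2 0/3
(0,3)2 0/4
(0,4)1 2/3
(1,0)1 1/3
(1,2)1 2/5
(1,3)1 4/7
(1,4)1 3/5
(2,0)2 2/3
(2,2)2 1/5
(2,3)1 4/7
(2,4)2 1/5
(3,0)2 2/2
(3,1)2 3/3
(3,3)1 1/4
(3,4)2 1/3
Sum over 16 students: 1/2 + 0/3 + 0/4 + 2/3 + 1/3 + 2/5 + 4/7 + 3/5 + 2/3 + 1/5 + 4/7 + 1/5 + 2/2 + 3/3 + 1/4 + 1/3 = 1021/140; mean = 1021/140 ÷ 16 = 1021/2240 = 0.455803… → 0.456.

0.456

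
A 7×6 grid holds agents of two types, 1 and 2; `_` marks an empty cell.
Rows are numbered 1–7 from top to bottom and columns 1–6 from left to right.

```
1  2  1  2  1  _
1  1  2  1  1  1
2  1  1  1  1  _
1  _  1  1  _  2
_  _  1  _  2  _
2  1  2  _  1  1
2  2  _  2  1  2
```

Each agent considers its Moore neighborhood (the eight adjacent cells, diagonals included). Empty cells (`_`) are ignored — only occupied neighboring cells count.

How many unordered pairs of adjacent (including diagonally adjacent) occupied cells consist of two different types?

Scan each occupied cell's neighbors to the right and below (and the two forward diagonals) so each pair is counted once.
From row 1: 9 unlike of 18 pairs (running 9/18).
From row 2: 7 unlike of 19 pairs (running 16/37).
From row 3: 3 unlike of 13 pairs (running 19/50).
From row 4: 1 unlike of 5 pairs (running 20/55).
From row 5: 3 unlike of 4 pairs (running 23/59).
From row 6: 7 unlike of 14 pairs (running 30/73).
From row 7: 2 unlike of 3 pairs (running 32/76).
Total adjacent occupied pairs: 76; unlike-type pairs: 32.

32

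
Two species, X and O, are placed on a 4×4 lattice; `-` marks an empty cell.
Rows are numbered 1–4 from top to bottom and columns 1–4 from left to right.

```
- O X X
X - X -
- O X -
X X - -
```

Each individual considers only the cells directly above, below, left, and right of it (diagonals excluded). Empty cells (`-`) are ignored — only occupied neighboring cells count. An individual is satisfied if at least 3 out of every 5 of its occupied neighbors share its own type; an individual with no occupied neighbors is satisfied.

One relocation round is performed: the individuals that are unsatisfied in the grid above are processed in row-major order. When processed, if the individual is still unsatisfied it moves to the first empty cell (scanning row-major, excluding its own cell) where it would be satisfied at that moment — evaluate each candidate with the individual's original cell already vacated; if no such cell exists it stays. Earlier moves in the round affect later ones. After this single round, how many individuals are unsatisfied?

Initially unsatisfied (in order): (1,2), (3,2), (3,3), (4,2).
  (1,2) → (4,4).
  (3,2): no empty cell satisfies it; stays.
  (3,3) → (1,1).
  (4,2) → (1,2).
Resulting grid:
X X X X
X - X -
- O - -
X - - O
All satisfied now.

0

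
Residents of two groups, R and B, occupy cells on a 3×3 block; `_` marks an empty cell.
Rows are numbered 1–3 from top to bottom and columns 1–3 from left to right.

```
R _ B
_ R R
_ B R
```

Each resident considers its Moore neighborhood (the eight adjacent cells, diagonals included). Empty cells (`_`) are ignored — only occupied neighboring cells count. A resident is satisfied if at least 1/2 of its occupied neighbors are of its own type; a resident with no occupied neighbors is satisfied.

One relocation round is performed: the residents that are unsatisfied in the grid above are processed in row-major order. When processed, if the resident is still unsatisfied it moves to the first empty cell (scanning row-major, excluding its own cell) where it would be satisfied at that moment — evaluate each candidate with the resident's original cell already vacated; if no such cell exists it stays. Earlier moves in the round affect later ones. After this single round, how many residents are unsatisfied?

1

Initially unsatisfied (in order): (1,3), (3,2).
  (1,3) → (3,1).
  (3,2): no empty cell satisfies it; stays.
Resulting grid:
R _ _
_ R R
B B R
Unsatisfied now: (3,2).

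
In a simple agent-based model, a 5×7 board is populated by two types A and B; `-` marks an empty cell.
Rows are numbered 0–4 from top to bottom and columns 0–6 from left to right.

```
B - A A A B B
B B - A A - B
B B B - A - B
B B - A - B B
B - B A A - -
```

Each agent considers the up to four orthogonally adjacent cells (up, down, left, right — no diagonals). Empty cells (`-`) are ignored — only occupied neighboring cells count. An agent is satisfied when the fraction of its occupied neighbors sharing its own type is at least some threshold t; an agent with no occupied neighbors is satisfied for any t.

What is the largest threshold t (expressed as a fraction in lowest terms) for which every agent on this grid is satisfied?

Row 0: (0,0)B 1/1 · (0,2)A 1/1 · (0,3)A 3/3 · (0,4)A 2/3 · (0,5)B 1/2 · (0,6)B 2/2
Row 1: (1,0)B 3/3 · (1,1)B 2/2 · (1,3)A 2/2 · (1,4)A 3/3 · (1,6)B 2/2
Row 2: (2,0)B 3/3 · (2,1)B 4/4 · (2,2)B 1/1 · (2,4)A 1/1 · (2,6)B 2/2
Row 3: (3,0)B 3/3 · (3,1)B 2/2 · (3,3)A 1/1 · (3,5)B 1/1 · (3,6)B 2/2
Row 4: (4,0)B 1/1 · (4,2)B 0/1 · (4,3)A 2/3 · (4,4)A 1/1
The smallest same-type fraction is 0/1 at (4,2), which reduces to 0/1. Any threshold above that leaves this agent unsatisfied.

0/1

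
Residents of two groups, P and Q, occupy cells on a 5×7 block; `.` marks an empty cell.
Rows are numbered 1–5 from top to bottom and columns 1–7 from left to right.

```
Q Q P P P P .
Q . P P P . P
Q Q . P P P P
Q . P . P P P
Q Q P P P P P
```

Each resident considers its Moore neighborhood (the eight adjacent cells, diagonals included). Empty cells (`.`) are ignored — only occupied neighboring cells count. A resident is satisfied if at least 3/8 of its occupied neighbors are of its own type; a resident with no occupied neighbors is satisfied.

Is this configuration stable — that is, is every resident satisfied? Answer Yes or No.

Row 1: (1,1)Q 2/2 ok · (1,2)Q 2/4 ok · (1,3)P 3/4 ok · (1,4)P 5/5 ok · (1,5)P 4/4 ok · (1,6)P 3/3 ok
Row 2: (2,1)Q 4/4 ok · (2,3)P 4/6 ok · (2,4)P 7/7 ok · (2,5)P 7/7 ok · (2,7)P 3/3 ok
Row 3: (3,1)Q 3/3 ok · (3,2)Q 3/5 ok · (3,4)P 6/6 ok · (3,5)P 6/6 ok · (3,6)P 7/7 ok · (3,7)P 4/4 ok
Row 4: (4,1)Q 4/4 ok · (4,3)P 3/5 ok · (4,5)P 7/7 ok · (4,6)P 8/8 ok · (4,7)P 5/5 ok
Row 5: (5,1)Q 2/2 ok · (5,2)Q 2/4 ok · (5,3)P 2/3 ok · (5,4)P 4/4 ok · (5,5)P 4/4 ok · (5,6)P 5/5 ok · (5,7)P 3/3 ok
All meet the threshold, so the configuration is stable.

Yes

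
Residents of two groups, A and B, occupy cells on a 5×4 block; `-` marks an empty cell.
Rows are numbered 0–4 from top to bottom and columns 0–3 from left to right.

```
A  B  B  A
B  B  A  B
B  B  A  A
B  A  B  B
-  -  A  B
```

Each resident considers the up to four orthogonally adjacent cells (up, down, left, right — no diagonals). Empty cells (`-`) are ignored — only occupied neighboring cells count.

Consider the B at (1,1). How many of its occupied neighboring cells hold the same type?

3

Occupied neighbors of (1,1): (0,1)=B, (2,1)=B, (1,0)=B, (1,2)=A.
Same type (B): 3 of 4.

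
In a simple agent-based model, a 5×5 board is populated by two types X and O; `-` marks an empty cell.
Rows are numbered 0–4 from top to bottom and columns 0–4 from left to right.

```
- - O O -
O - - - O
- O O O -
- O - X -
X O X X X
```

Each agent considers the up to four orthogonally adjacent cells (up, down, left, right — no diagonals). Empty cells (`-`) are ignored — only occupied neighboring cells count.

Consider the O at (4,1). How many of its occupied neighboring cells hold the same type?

Occupied neighbors of (4,1): (3,1)=O, (4,0)=X, (4,2)=X.
Same type (O): 1 of 3.

1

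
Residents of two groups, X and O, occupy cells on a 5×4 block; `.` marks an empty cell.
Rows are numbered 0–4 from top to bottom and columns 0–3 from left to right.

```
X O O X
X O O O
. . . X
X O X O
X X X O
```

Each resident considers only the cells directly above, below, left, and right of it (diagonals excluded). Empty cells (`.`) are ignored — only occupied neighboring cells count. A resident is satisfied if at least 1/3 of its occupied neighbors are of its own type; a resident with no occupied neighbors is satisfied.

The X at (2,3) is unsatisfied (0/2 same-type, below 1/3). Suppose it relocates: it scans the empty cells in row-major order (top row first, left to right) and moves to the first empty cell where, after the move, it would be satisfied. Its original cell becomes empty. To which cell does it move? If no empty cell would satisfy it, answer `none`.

(2,0)

Vacating (2,3). Empty cells in order:
  (2,0): 2/2 same-type → satisfied — stop here.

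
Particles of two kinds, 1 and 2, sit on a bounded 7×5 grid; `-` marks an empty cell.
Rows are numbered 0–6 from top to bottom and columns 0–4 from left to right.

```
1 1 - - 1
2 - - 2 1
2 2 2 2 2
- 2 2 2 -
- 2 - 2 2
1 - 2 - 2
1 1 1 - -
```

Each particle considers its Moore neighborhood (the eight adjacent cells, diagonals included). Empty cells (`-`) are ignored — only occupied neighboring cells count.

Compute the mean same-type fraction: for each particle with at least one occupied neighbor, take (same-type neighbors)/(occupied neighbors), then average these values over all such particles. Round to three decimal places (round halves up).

0.765

Row 0: (0,0)1 1/2 · (0,1)1 1/2 · (0,4)1 1/2
Row 1: (1,0)2 2/4 · (1,3)2 3/5 · (1,4)1 1/4
Row 2: (2,0)2 3/3 · (2,1)2 5/5 · (2,2)2 6/6 · (2,3)2 5/6 · (2,4)2 3/4
Row 3: (3,1)2 5/5 · (3,2)2 7/7 · (3,3)2 6/6
Row 4: (4,1)2 3/4 · (4,3)2 5/5 · (4,4)2 3/3
Row 5: (5,0)1 2/3 · (5,2)2 2/4 · (5,4)2 2/2
Row 6: (6,0)1 2/2 · (6,1)1 3/4 · (6,2)1 1/2
Sum over 23 particles: 1/2 + 1/2 + 1/2 + 2/4 + 3/5 + 1/4 + 3/3 + 5/5 + 6/6 + 5/6 + 3/4 + 5/5 + 7/7 + 6/6 + 3/4 + 5/5 + 3/3 + 2/3 + 2/4 + 2/2 + 2/2 + 3/4 + 1/2 = 88/5; mean = 88/5 ÷ 23 = 88/115 = 0.765217… → 0.765.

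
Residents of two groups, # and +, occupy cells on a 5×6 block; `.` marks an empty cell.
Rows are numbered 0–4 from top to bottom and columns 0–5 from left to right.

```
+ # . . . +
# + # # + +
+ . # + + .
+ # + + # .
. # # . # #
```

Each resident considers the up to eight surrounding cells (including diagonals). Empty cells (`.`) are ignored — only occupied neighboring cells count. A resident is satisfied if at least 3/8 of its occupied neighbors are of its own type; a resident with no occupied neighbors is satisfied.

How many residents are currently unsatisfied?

5

(0,0)+ 1/3 unhappy
(0,1)# 2/4 ok
(0,5)+ 2/2 ok
(1,0)# 1/4 unhappy
(1,1)+ 2/6 unhappy
(1,2)# 3/5 ok
(1,3)# 2/5 ok
(1,4)+ 4/5 ok
(1,5)+ 3/3 ok
(2,0)+ 2/4 ok
(2,2)# 3/7 ok
(2,3)+ 4/8 ok
(2,4)+ 4/6 ok
(3,0)+ 1/3 unhappy
(3,1)# 3/6 ok
(3,2)+ 2/6 unhappy
(3,3)+ 3/7 ok
(3,4)# 2/5 ok
(4,1)# 2/4 ok
(4,2)# 2/4 ok
(4,4)# 2/3 ok
(4,5)# 2/2 ok
Unsatisfied: (0,0), (1,0), (1,1), (3,0), (3,2) — 5 in total.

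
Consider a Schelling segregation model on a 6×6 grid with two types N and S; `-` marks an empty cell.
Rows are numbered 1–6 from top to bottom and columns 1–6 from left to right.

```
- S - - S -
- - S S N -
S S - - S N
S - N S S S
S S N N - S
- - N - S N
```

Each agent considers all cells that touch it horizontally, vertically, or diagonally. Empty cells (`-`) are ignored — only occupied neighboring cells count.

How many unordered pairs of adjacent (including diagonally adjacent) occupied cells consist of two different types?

Scan each occupied cell's neighbors to the right and below (and the two forward diagonals) so each pair is counted once.
From row 1: 1 unlike of 3 pairs (running 1/3).
From row 2: 2 unlike of 6 pairs (running 3/9).
From row 3: 4 unlike of 10 pairs (running 7/19).
From row 4: 5 unlike of 13 pairs (running 12/32).
From row 5: 4 unlike of 9 pairs (running 16/41).
From row 6: 1 unlike of 1 pairs (running 17/42).
Total adjacent occupied pairs: 42; unlike-type pairs: 17.

17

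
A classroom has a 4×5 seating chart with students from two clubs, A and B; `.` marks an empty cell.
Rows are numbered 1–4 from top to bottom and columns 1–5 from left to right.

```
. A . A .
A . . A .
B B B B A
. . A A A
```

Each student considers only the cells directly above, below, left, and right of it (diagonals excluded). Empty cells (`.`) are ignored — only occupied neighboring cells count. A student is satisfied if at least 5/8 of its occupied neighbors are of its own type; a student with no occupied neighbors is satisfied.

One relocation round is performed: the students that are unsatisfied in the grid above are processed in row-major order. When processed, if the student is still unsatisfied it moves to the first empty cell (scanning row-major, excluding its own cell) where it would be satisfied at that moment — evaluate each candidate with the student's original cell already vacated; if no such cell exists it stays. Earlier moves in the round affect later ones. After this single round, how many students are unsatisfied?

0

Initially unsatisfied (in order): (2,1), (2,4), (3,1), (3,4), (3,5), (4,3).
  (2,1) → (1,1).
  (2,4) → (1,3).
  (3,1): now satisfied by earlier moves; stays.
  (3,4) → (4,1).
  (3,5): now satisfied by earlier moves; stays.
  (4,3) → (1,5).
Resulting grid:
A A A A A
. . . . .
B B B . A
B . . A A
All satisfied now.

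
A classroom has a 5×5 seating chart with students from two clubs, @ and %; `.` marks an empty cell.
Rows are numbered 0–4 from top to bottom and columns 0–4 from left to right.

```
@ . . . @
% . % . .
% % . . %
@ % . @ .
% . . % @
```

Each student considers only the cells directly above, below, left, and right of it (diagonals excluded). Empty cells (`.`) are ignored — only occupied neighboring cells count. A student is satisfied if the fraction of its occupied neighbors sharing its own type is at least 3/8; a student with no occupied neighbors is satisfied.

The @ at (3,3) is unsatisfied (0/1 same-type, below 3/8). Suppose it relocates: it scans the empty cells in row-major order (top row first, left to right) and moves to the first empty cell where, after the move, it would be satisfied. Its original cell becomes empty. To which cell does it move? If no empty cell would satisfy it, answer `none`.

Vacating (3,3). Empty cells in order:
  (0,1): 1/1 same-type → satisfied — stop here.

(0,1)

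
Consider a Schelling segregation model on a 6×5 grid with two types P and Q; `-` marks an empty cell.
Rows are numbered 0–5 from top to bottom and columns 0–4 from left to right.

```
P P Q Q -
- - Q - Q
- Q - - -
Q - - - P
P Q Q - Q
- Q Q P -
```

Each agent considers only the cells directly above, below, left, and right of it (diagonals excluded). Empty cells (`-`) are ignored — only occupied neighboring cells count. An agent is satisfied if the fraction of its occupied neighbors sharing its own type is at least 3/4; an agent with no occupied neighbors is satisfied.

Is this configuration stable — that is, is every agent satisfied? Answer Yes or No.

No

Row 0: (0,0)P 1/1 ok · (0,1)P 1/2 unhappy · (0,2)Q 2/3 unhappy · (0,3)Q 1/1 ok
Row 1: (1,2)Q 1/1 ok · (1,4)Q 0/0 ok
Row 2: (2,1)Q 0/0 ok
Row 3: (3,0)Q 0/1 unhappy · (3,4)P 0/1 unhappy
Row 4: (4,0)P 0/2 unhappy · (4,1)Q 2/3 unhappy · (4,2)Q 2/2 ok · (4,4)Q 0/1 unhappy
Row 5: (5,1)Q 2/2 ok · (5,2)Q 2/3 unhappy · (5,3)P 0/1 unhappy
For instance (0,1) has only 1/2 same-type neighbors, below 3/4.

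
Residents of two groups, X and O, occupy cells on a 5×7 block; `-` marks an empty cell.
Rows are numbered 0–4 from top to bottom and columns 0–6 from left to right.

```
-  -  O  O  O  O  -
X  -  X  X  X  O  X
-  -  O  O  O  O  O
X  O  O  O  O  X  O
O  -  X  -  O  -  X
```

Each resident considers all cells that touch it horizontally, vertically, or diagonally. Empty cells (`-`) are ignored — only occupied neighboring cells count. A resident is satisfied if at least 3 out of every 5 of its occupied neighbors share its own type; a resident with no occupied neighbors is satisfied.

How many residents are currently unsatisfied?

(0,2)O 1/3 ✗
(0,3)O 2/5 ✗
(0,4)O 3/5 ✓
(0,5)O 2/4 ✗
(1,0)X 0/0 ✓
(1,2)X 1/5 ✗
(1,3)X 2/8 ✗
(1,4)X 1/8 ✗
(1,5)O 5/7 ✓
(1,6)X 0/4 ✗
(2,2)O 4/6 ✓
(2,3)O 5/8 ✓
(2,4)O 5/8 ✓
(2,5)O 5/8 ✓
(2,6)O 3/5 ✓
(3,0)X 0/2 ✗
(3,1)O 3/5 ✓
(3,2)O 4/5 ✓
(3,3)O 6/7 ✓
(3,4)O 5/6 ✓
(3,5)X 1/7 ✗
(3,6)O 2/4 ✗
(4,0)O 1/2 ✗
(4,2)X 0/3 ✗
(4,4)O 2/3 ✓
(4,6)X 1/2 ✗
Unsatisfied: (0,2), (0,3), (0,5), (1,2), (1,3), (1,4), (1,6), (3,0), (3,5), (3,6), (4,0), (4,2), (4,6) — 13 in total.

13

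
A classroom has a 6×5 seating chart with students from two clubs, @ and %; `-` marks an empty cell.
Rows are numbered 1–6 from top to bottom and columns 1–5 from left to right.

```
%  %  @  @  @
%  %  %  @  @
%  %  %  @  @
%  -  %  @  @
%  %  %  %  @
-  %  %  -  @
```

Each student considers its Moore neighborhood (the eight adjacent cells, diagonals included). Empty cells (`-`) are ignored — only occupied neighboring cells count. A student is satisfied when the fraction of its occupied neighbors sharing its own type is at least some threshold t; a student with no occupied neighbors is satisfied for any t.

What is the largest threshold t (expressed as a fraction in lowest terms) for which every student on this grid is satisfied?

Row 1: (1,1)% 3/3 · (1,2)% 4/5 · (1,3)@ 2/5 · (1,4)@ 4/5 · (1,5)@ 3/3
Row 2: (2,1)% 5/5 · (2,2)% 7/8 · (2,3)% 4/8 · (2,4)@ 6/8 · (2,5)@ 5/5
Row 3: (3,1)% 4/4 · (3,2)% 7/7 · (3,3)% 4/7 · (3,4)@ 5/8 · (3,5)@ 5/5
Row 4: (4,1)% 4/4 · (4,3)% 5/7 · (4,4)@ 4/8 · (4,5)@ 4/5
Row 5: (5,1)% 3/3 · (5,2)% 6/6 · (5,3)% 5/6 · (5,4)% 3/7 · (5,5)@ 3/4
Row 6: (6,2)% 4/4 · (6,3)% 4/4 · (6,5)@ 1/2
The smallest same-type fraction is 2/5 at (1,3), which reduces to 2/5. Any threshold above that leaves this student unsatisfied.

2/5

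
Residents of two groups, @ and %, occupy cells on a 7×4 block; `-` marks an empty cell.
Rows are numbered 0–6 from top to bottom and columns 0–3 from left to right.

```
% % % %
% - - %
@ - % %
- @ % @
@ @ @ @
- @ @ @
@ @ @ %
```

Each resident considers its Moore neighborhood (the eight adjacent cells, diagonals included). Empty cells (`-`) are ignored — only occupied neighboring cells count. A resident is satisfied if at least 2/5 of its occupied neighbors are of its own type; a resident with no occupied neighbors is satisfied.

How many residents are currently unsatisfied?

2

(0,0)% 2/2 satisfied
(0,1)% 3/3 satisfied
(0,2)% 3/3 satisfied
(0,3)% 2/2 satisfied
(1,0)% 2/3 satisfied
(1,3)% 4/4 satisfied
(2,0)@ 1/2 satisfied
(2,2)% 3/5 satisfied
(2,3)% 3/4 satisfied
(3,1)@ 4/6 satisfied
(3,2)% 2/7 not
(3,3)@ 2/5 satisfied
(4,0)@ 3/3 satisfied
(4,1)@ 5/6 satisfied
(4,2)@ 7/8 satisfied
(4,3)@ 4/5 satisfied
(5,1)@ 7/7 satisfied
(5,2)@ 7/8 satisfied
(5,3)@ 4/5 satisfied
(6,0)@ 2/2 satisfied
(6,1)@ 4/4 satisfied
(6,2)@ 4/5 satisfied
(6,3)% 0/3 not
Unsatisfied: (3,2), (6,3) — 2 in total.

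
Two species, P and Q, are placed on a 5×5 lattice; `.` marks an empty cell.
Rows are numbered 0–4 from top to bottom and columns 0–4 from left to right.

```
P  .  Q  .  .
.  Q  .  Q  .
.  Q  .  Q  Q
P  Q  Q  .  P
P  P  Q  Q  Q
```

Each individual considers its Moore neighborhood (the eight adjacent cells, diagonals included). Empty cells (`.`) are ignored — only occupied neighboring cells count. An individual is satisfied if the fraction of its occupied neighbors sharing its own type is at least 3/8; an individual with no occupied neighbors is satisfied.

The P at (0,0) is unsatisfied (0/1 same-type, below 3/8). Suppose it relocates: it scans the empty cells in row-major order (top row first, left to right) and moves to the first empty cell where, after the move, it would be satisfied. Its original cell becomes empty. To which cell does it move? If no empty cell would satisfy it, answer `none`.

none

Vacating (0,0). Empty cells in order:
  (0,1): 0/2 same-type → still unsatisfied.
  (0,3): 0/2 same-type → still unsatisfied.
  (0,4): 0/1 same-type → still unsatisfied.
  (1,0): 0/2 same-type → still unsatisfied.
  (1,2): 0/5 same-type → still unsatisfied.
  (1,4): 0/3 same-type → still unsatisfied.
  (2,0): 1/4 same-type → still unsatisfied.
  (2,2): 0/6 same-type → still unsatisfied.
  (3,3): 1/7 same-type → still unsatisfied.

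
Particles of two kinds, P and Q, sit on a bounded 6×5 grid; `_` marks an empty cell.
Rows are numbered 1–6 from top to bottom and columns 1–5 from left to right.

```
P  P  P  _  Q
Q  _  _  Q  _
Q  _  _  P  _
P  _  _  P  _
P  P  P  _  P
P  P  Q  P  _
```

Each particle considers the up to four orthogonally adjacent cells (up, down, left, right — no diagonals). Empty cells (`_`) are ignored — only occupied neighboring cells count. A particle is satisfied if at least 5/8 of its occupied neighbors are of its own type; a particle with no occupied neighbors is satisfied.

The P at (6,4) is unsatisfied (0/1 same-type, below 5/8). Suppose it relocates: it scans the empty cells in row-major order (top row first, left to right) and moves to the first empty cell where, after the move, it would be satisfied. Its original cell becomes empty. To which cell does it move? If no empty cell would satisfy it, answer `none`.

(3,3)

Vacating (6,4). Empty cells in order:
  (1,4): 1/3 same-type → still unsatisfied.
  (2,2): 1/2 same-type → still unsatisfied.
  (2,3): 1/2 same-type → still unsatisfied.
  (2,5): 0/2 same-type → still unsatisfied.
  (3,2): 0/1 same-type → still unsatisfied.
  (3,3): 1/1 same-type → satisfied — stop here.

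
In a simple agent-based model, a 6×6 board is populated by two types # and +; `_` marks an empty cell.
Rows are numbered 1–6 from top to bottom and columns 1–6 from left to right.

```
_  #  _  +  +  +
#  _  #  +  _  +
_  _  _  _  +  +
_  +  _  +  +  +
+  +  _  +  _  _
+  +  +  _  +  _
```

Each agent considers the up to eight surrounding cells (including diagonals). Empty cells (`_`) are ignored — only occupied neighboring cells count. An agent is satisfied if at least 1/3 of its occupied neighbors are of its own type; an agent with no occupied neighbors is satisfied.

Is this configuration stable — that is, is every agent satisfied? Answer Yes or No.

Row 1: (1,2)# 2/2 ok · (1,4)+ 2/3 ok · (1,5)+ 4/4 ok · (1,6)+ 2/2 ok
Row 2: (2,1)# 1/1 ok · (2,3)# 1/3 ok · (2,4)+ 3/4 ok · (2,6)+ 4/4 ok
Row 3: (3,5)+ 6/6 ok · (3,6)+ 4/4 ok
Row 4: (4,2)+ 2/2 ok · (4,4)+ 3/3 ok · (4,5)+ 5/5 ok · (4,6)+ 3/3 ok
Row 5: (5,1)+ 4/4 ok · (5,2)+ 5/5 ok · (5,4)+ 4/4 ok
Row 6: (6,1)+ 3/3 ok · (6,2)+ 4/4 ok · (6,3)+ 3/3 ok · (6,5)+ 1/1 ok
All meet the threshold, so the configuration is stable.

Yes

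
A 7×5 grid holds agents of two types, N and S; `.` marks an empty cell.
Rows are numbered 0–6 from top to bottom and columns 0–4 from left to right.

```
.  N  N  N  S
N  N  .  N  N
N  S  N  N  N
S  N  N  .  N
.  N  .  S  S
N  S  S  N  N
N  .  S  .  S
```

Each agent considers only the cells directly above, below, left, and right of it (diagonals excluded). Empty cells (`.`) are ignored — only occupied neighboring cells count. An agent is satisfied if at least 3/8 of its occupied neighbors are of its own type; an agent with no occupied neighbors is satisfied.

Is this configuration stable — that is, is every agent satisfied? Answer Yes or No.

(0,1)N 2/2 satisfied
(0,2)N 2/2 satisfied
(0,3)N 2/3 satisfied
(0,4)S 0/2 not
(1,0)N 2/2 satisfied
(1,1)N 2/3 satisfied
(1,3)N 3/3 satisfied
(1,4)N 2/3 satisfied
(2,0)N 1/3 not
(2,1)S 0/4 not
(2,2)N 2/3 satisfied
(2,3)N 3/3 satisfied
(2,4)N 3/3 satisfied
(3,0)S 0/2 not
(3,1)N 2/4 satisfied
(3,2)N 2/2 satisfied
(3,4)N 1/2 satisfied
(4,1)N 1/2 satisfied
(4,3)S 1/2 satisfied
(4,4)S 1/3 not
(5,0)N 1/2 satisfied
(5,1)S 1/3 not
(5,2)S 2/3 satisfied
(5,3)N 1/3 not
(5,4)N 1/3 not
(6,0)N 1/1 satisfied
(6,2)S 1/1 satisfied
(6,4)S 0/1 not
For instance (0,4) has only 0/2 same-type neighbors, below 3/8.

No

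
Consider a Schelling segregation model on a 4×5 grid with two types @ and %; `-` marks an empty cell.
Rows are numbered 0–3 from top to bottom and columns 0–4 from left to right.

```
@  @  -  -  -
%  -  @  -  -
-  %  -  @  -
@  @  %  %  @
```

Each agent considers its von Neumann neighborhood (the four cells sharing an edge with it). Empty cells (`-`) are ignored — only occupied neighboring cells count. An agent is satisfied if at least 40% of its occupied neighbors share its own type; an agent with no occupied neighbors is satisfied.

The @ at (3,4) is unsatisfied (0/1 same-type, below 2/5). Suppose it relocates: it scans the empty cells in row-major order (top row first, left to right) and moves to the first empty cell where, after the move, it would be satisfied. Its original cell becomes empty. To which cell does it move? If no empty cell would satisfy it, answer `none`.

(0,2)

Vacating (3,4). Empty cells in order:
  (0,2): 2/2 same-type → satisfied — stop here.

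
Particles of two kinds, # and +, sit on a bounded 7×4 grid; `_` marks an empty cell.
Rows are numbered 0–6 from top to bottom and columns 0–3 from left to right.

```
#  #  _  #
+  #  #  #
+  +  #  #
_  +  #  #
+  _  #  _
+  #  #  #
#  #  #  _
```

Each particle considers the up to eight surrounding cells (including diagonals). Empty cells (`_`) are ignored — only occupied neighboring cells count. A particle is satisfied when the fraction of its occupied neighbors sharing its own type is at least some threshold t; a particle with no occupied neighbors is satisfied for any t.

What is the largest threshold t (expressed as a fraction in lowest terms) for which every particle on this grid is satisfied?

1/4

Row 0: (0,0)# 2/3 · (0,1)# 3/4 · (0,3)# 2/2
Row 1: (1,0)+ 2/5 · (1,1)# 4/7 · (1,2)# 6/7 · (1,3)# 4/4
Row 2: (2,0)+ 3/4 · (2,1)+ 3/7 · (2,2)# 6/8 · (2,3)# 5/5
Row 3: (3,1)+ 3/6 · (3,2)# 4/6 · (3,3)# 4/4
Row 4: (4,0)+ 2/3 · (4,2)# 5/6
Row 5: (5,0)+ 1/4 · (5,1)# 5/7 · (5,2)# 5/5 · (5,3)# 3/3
Row 6: (6,0)# 2/3 · (6,1)# 4/5 · (6,2)# 4/4
The smallest same-type fraction is 1/4 at (5,0), which reduces to 1/4. Any threshold above that leaves this particle unsatisfied.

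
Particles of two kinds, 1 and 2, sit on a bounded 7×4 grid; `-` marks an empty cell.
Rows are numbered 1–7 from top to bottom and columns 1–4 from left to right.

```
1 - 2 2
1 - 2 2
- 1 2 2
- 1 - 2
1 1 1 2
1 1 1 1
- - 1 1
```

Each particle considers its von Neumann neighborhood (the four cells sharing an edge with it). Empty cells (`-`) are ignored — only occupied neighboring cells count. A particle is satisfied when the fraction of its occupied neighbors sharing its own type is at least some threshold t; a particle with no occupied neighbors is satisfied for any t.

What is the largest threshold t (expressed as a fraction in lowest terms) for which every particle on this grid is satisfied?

Row 1: (1,1)1 1/1 · (1,3)2 2/2 · (1,4)2 2/2
Row 2: (2,1)1 1/1 · (2,3)2 3/3 · (2,4)2 3/3
Row 3: (3,2)1 1/2 · (3,3)2 2/3 · (3,4)2 3/3
Row 4: (4,2)1 2/2 · (4,4)2 2/2
Row 5: (5,1)1 2/2 · (5,2)1 4/4 · (5,3)1 2/3 · (5,4)2 1/3
Row 6: (6,1)1 2/2 · (6,2)1 3/3 · (6,3)1 4/4 · (6,4)1 2/3
Row 7: (7,3)1 2/2 · (7,4)1 2/2
The smallest same-type fraction is 1/3 at (5,4), which reduces to 1/3. Any threshold above that leaves this particle unsatisfied.

1/3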